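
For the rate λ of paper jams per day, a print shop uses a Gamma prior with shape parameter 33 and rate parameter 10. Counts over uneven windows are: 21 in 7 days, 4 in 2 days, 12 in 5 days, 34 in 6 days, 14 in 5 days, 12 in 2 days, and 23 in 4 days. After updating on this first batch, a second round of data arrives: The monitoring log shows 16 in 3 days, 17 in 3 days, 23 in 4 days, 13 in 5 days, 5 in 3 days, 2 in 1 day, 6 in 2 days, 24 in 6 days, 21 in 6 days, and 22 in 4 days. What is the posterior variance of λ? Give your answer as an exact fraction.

151/3042

Total count: 21 + 4 + 12 + 34 + 14 + 12 + 23 = 120.
Total exposure: 7 + 2 + 5 + 6 + 5 + 2 + 4 = 31 days.
After the first batch: Gamma(33 + 120, 10 + 31) = Gamma(153, 41).
Total count: 16 + 17 + 23 + 13 + 5 + 2 + 6 + 24 + 21 + 22 = 149.
Total exposure: 3 + 3 + 4 + 5 + 3 + 1 + 2 + 6 + 6 + 4 = 37 days.
After the second batch: Gamma(153 + 149, 41 + 37) = Gamma(302, 78).
Posterior variance = α'/β'² = 302/6084 = 151/3042.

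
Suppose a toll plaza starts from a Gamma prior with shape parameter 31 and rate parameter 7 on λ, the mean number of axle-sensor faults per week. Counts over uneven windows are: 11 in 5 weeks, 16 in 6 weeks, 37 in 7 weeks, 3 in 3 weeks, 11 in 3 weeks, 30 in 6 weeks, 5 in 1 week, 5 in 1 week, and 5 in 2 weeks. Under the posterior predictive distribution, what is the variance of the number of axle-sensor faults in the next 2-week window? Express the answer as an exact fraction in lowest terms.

13244/1681

Total count: 11 + 16 + 37 + 3 + 11 + 30 + 5 + 5 + 5 = 123.
Total exposure: 5 + 6 + 7 + 3 + 3 + 6 + 1 + 1 + 2 = 34 weeks.
Gamma(α, β) with Poisson data over total exposure Σt gives posterior Gamma(α+Σx, β+Σt) = Gamma(154, 41).
The posterior predictive for a window of length T is Negative Binomial with variance T·α'·(β'+T)/β'² = 2·154·43/1681 = 13244/1681.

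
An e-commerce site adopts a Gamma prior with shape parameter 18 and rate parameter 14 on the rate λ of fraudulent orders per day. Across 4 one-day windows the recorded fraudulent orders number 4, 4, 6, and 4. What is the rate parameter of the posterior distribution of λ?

18

Total count: 4 + 4 + 6 + 4 = 18.
Total exposure: 4 days.
By Gamma–Poisson conjugacy, the posterior is Gamma(α + Σx, β + Σt) = Gamma(18 + 18, 14 + 4) = Gamma(36, 18).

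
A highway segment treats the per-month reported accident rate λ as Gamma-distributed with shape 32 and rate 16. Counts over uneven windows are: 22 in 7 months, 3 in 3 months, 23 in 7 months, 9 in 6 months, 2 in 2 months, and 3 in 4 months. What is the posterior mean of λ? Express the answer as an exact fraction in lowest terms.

94/45

Total count: 22 + 3 + 23 + 9 + 2 + 3 = 62.
Total exposure: 7 + 3 + 7 + 6 + 2 + 4 = 29 months.
Posterior: α' = 32 + 62 = 94, β' = 16 + 29 = 45.
Posterior mean = α'/β' = 94/45.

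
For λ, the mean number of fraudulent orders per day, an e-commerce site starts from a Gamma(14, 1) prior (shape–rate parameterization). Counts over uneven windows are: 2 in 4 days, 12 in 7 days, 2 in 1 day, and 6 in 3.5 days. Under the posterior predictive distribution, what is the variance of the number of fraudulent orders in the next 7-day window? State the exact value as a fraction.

2632/121

Total count: 2 + 12 + 2 + 6 = 22.
Total exposure: 4 + 7 + 1 + 3.5 = 15.5 days.
Posterior: α' = 14 + 22 = 36, β' = 1 + 15.5 = 33/2.
The posterior predictive for a window of length T is Negative Binomial with variance T·α'·(β'+T)/β'² = 7·36·(47/2)/(1089/4) = 2632/121.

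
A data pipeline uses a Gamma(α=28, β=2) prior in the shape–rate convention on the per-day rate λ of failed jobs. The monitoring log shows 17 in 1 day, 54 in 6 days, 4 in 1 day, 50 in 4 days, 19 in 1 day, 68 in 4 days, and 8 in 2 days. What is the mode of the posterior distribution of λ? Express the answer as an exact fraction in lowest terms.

247/21

Total count: 17 + 54 + 4 + 50 + 19 + 68 + 8 = 220.
Total exposure: 1 + 6 + 1 + 4 + 1 + 4 + 2 = 19 days.
Conjugate update: add total count to the shape and total exposure to the rate, giving Gamma(248, 21).
Posterior mode = (α'−1)/β' = 247/21.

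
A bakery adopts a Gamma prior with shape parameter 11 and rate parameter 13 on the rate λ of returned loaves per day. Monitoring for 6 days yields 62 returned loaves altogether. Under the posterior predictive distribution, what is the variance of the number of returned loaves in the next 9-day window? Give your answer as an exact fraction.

18396/361

Total count 62 over total exposure 6 days.
By Gamma–Poisson conjugacy, the posterior is Gamma(α + Σx, β + Σt) = Gamma(11 + 62, 13 + 6) = Gamma(73, 19).
The posterior predictive for a window of length T is Negative Binomial with variance T·α'·(β'+T)/β'² = 9·73·28/361 = 18396/361.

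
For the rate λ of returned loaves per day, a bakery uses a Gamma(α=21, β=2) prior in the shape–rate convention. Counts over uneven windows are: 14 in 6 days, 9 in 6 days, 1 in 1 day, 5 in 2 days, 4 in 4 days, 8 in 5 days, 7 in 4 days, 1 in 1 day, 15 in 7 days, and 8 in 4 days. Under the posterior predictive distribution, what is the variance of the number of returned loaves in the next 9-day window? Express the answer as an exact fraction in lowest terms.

Total count: 14 + 9 + 1 + 5 + 4 + 8 + 7 + 1 + 15 + 8 = 72.
Total exposure: 6 + 6 + 1 + 2 + 4 + 5 + 4 + 1 + 7 + 4 = 40 days.
By Gamma–Poisson conjugacy, the posterior is Gamma(α + Σx, β + Σt) = Gamma(21 + 72, 2 + 40) = Gamma(93, 42).
The posterior predictive for a window of length T is Negative Binomial with variance T·α'·(β'+T)/β'² = 9·93·51/1764 = 4743/196.

4743/196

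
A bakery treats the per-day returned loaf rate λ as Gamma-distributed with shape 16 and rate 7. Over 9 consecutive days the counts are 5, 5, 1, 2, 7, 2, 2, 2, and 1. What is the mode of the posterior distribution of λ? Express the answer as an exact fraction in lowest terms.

21/8

Total count: 5 + 5 + 1 + 2 + 7 + 2 + 2 + 2 + 1 = 27.
Total exposure: 9 days.
By Gamma–Poisson conjugacy, the posterior is Gamma(α + Σx, β + Σt) = Gamma(16 + 27, 7 + 9) = Gamma(43, 16).
Posterior mode = (α'−1)/β' = 42/16 = 21/8.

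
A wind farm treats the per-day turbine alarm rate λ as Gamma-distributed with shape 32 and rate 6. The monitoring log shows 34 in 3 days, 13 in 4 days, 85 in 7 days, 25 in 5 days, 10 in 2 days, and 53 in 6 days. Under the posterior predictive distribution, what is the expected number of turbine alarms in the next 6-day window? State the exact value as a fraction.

Total count: 34 + 13 + 85 + 25 + 10 + 53 = 220.
Total exposure: 3 + 4 + 7 + 5 + 2 + 6 = 27 days.
The Gamma prior is conjugate for the Poisson rate, so λ | data ~ Gamma(32+220, 6+27) = Gamma(252, 33).
Predictive mean over a 6-day window = T·E[λ|data] = 6·252/33 = 504/11.

504/11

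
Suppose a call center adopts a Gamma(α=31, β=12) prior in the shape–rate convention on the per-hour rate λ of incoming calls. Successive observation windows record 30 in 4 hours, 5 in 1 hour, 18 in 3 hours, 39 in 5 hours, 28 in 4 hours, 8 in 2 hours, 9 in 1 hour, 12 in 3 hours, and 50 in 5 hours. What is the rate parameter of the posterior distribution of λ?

Total count: 30 + 5 + 18 + 39 + 28 + 8 + 9 + 12 + 50 = 199.
Total exposure: 4 + 1 + 3 + 5 + 4 + 2 + 1 + 3 + 5 = 28 hours.
By Gamma–Poisson conjugacy, the posterior is Gamma(α + Σx, β + Σt) = Gamma(31 + 199, 12 + 28) = Gamma(230, 40).

40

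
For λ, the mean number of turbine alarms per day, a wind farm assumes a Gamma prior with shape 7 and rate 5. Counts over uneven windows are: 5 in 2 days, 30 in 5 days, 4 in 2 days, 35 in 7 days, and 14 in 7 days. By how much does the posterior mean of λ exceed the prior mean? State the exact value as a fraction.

Total count: 5 + 30 + 4 + 35 + 14 = 88.
Total exposure: 2 + 5 + 2 + 7 + 7 = 23 days.
By Gamma–Poisson conjugacy, the posterior is Gamma(α + Σx, β + Σt) = Gamma(7 + 88, 5 + 23) = Gamma(95, 28).
Posterior mean = 95/28 = 95/28; prior mean = 7/5 = 7/5. Difference = 95/28 − 7/5 = 279/140.

279/140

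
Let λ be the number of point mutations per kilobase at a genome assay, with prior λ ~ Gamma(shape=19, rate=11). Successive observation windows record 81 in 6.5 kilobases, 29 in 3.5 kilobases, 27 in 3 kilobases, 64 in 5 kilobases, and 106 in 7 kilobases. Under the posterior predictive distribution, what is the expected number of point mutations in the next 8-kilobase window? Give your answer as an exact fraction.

652/9

Total count: 81 + 29 + 27 + 64 + 106 = 307.
Total exposure: 6.5 + 3.5 + 3 + 5 + 7 = 25 kilobases.
Posterior: α' = 19 + 307 = 326, β' = 11 + 25 = 36.
Predictive mean over an 8-kilobase window = T·E[λ|data] = 8·326/36 = 652/9.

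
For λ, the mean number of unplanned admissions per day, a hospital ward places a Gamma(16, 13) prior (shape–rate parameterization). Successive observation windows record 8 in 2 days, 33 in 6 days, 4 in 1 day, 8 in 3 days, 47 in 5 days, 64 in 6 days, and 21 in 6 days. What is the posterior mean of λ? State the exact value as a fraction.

67/14

Total count: 8 + 33 + 4 + 8 + 47 + 64 + 21 = 185.
Total exposure: 2 + 6 + 1 + 3 + 5 + 6 + 6 = 29 days.
Conjugate update: add total count to the shape and total exposure to the rate, giving Gamma(201, 42).
Posterior mean = α'/β' = 201/42 = 67/14.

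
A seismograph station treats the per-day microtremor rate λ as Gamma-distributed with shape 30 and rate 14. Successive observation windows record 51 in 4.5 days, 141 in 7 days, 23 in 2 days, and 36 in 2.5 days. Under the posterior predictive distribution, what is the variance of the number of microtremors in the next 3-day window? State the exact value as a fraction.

3091/100

Total count: 51 + 141 + 23 + 36 = 251.
Total exposure: 4.5 + 7 + 2 + 2.5 = 16 days.
Posterior: α' = 30 + 251 = 281, β' = 14 + 16 = 30.
The posterior predictive for a window of length T is Negative Binomial with variance T·α'·(β'+T)/β'² = 3·281·33/900 = 3091/100.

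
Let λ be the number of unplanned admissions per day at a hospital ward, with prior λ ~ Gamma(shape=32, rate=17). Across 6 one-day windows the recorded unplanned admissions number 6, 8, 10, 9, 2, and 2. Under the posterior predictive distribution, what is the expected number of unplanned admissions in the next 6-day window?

Total count: 6 + 8 + 10 + 9 + 2 + 2 = 37.
Total exposure: 6 days.
Posterior: α' = 32 + 37 = 69, β' = 17 + 6 = 23.
Predictive mean over a 6-day window = T·E[λ|data] = 6·69/23 = 18.

18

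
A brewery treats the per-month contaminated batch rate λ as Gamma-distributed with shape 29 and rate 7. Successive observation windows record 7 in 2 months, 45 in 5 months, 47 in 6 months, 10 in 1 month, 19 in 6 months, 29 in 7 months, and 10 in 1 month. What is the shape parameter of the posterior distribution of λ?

Total count: 7 + 45 + 47 + 10 + 19 + 29 + 10 = 167.
Total exposure: 2 + 5 + 6 + 1 + 6 + 7 + 1 = 28 months.
The Gamma prior is conjugate for the Poisson rate, so λ | data ~ Gamma(29+167, 7+28) = Gamma(196, 35).

196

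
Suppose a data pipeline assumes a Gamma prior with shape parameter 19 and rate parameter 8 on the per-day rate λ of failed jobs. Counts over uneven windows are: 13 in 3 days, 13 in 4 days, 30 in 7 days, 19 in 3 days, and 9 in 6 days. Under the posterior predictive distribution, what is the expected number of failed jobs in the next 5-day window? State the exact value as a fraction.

515/31

Total count: 13 + 13 + 30 + 19 + 9 = 84.
Total exposure: 3 + 4 + 7 + 3 + 6 = 23 days.
Posterior: α' = 19 + 84 = 103, β' = 8 + 23 = 31.
Predictive mean over a 5-day window = T·E[λ|data] = 5·103/31 = 515/31.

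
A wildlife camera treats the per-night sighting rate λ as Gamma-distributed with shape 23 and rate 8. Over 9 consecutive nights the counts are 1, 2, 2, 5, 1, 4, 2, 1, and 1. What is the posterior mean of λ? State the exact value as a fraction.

Total count: 1 + 2 + 2 + 5 + 1 + 4 + 2 + 1 + 1 = 19.
Total exposure: 9 nights.
Gamma(α, β) with Poisson data over total exposure Σt gives posterior Gamma(α+Σx, β+Σt) = Gamma(42, 17).
Posterior mean = α'/β' = 42/17.

42/17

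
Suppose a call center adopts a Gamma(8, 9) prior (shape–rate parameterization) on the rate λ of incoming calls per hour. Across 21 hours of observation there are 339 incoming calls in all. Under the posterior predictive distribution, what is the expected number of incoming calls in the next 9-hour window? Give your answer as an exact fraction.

Total count 339 over total exposure 21 hours.
Conjugate update: add total count to the shape and total exposure to the rate, giving Gamma(347, 30).
Predictive mean over a 9-hour window = T·E[λ|data] = 9·347/30 = 1041/10.

1041/10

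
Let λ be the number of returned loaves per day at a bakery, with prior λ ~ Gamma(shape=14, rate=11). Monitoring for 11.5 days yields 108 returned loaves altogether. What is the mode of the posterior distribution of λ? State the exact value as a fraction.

242/45

Total count 108 over total exposure 11.5 days.
The Gamma prior is conjugate for the Poisson rate, so λ | data ~ Gamma(14+108, 11+11.5) = Gamma(122, 45/2).
Posterior mode = (α'−1)/β' = 121/(45/2) = 242/45.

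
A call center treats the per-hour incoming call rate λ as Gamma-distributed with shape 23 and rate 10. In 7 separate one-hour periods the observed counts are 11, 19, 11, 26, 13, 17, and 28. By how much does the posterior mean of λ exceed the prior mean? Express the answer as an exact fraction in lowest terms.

1089/170

Total count: 11 + 19 + 11 + 26 + 13 + 17 + 28 = 125.
Total exposure: 7 hours.
The Gamma prior is conjugate for the Poisson rate, so λ | data ~ Gamma(23+125, 10+7) = Gamma(148, 17).
Posterior mean = 148/17 = 148/17; prior mean = 23/10 = 23/10. Difference = 148/17 − 23/10 = 1089/170.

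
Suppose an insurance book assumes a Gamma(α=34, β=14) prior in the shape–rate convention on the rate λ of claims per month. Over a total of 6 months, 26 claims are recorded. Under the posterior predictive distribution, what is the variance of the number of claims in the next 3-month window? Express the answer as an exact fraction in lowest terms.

Total count 26 over total exposure 6 months.
Gamma(α, β) with Poisson data over total exposure Σt gives posterior Gamma(α+Σx, β+Σt) = Gamma(60, 20).
The posterior predictive for a window of length T is Negative Binomial with variance T·α'·(β'+T)/β'² = 3·60·23/400 = 207/20.

207/20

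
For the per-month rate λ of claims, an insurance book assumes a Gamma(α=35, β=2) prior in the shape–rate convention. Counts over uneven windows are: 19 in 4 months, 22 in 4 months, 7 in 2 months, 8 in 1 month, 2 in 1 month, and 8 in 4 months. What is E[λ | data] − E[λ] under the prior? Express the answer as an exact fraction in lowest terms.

-107/9

Total count: 19 + 22 + 7 + 8 + 2 + 8 = 66.
Total exposure: 4 + 4 + 2 + 1 + 1 + 4 = 16 months.
Posterior: α' = 35 + 66 = 101, β' = 2 + 16 = 18.
Posterior mean = 101/18 = 101/18; prior mean = 35/2 = 35/2. Difference = 101/18 − 35/2 = -107/9.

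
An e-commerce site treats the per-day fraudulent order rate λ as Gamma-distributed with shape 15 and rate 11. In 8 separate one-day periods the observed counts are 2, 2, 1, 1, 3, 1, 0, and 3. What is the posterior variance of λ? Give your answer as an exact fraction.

Total count: 2 + 2 + 1 + 1 + 3 + 1 + 0 + 3 = 13.
Total exposure: 8 days.
Posterior: α' = 15 + 13 = 28, β' = 11 + 8 = 19.
Posterior variance = α'/β'² = 28/361.

28/361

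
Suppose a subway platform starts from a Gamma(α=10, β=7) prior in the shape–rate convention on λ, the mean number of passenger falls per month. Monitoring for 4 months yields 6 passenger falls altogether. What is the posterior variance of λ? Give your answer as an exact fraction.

Total count 6 over total exposure 4 months.
Gamma(α, β) with Poisson data over total exposure Σt gives posterior Gamma(α+Σx, β+Σt) = Gamma(16, 11).
Posterior variance = α'/β'² = 16/121.

16/121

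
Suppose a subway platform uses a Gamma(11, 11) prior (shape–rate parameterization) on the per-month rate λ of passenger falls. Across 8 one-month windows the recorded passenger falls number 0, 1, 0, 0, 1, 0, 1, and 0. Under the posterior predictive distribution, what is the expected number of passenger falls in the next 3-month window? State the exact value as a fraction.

Total count: 0 + 1 + 0 + 0 + 1 + 0 + 1 + 0 = 3.
Total exposure: 8 months.
The Gamma prior is conjugate for the Poisson rate, so λ | data ~ Gamma(11+3, 11+8) = Gamma(14, 19).
Predictive mean over a 3-month window = T·E[λ|data] = 3·14/19 = 42/19.

42/19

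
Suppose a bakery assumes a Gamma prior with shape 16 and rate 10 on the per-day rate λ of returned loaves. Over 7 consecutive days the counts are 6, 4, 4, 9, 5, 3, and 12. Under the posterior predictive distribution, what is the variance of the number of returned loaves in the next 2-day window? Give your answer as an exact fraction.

2242/289

Total count: 6 + 4 + 4 + 9 + 5 + 3 + 12 = 43.
Total exposure: 7 days.
The Gamma prior is conjugate for the Poisson rate, so λ | data ~ Gamma(16+43, 10+7) = Gamma(59, 17).
The posterior predictive for a window of length T is Negative Binomial with variance T·α'·(β'+T)/β'² = 2·59·19/289 = 2242/289.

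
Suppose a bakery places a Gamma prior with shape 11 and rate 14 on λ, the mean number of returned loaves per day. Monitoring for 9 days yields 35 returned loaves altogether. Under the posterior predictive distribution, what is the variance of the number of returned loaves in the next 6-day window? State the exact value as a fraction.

Total count 35 over total exposure 9 days.
Gamma(α, β) with Poisson data over total exposure Σt gives posterior Gamma(α+Σx, β+Σt) = Gamma(46, 23).
The posterior predictive for a window of length T is Negative Binomial with variance T·α'·(β'+T)/β'² = 6·46·29/529 = 348/23.

348/23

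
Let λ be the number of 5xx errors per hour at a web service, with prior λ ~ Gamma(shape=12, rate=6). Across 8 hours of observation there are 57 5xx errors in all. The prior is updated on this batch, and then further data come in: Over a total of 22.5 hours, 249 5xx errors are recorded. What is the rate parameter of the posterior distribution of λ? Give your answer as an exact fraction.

73/2

Total count 57 over total exposure 8 hours.
After the first batch: Gamma(12 + 57, 6 + 8) = Gamma(69, 14).
Total count 249 over total exposure 22.5 hours.
After the second batch: Gamma(69 + 249, 14 + 22.5) = Gamma(318, 73/2).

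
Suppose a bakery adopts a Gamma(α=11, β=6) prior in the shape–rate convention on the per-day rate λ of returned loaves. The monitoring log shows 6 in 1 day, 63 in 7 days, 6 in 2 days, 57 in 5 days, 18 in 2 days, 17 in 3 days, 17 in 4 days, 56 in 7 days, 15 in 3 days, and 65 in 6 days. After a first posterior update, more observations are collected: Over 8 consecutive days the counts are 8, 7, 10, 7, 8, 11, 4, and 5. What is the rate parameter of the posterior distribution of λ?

54

Total count: 6 + 63 + 6 + 57 + 18 + 17 + 17 + 56 + 15 + 65 = 320.
Total exposure: 1 + 7 + 2 + 5 + 2 + 3 + 4 + 7 + 3 + 6 = 40 days.
After the first batch: Gamma(11 + 320, 6 + 40) = Gamma(331, 46).
Total count: 8 + 7 + 10 + 7 + 8 + 11 + 4 + 5 = 60.
Total exposure: 8 days.
After the second batch: Gamma(331 + 60, 46 + 8) = Gamma(391, 54).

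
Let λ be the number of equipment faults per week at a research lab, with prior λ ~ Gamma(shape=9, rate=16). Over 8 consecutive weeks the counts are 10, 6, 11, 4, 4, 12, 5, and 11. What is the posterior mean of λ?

3

Total count: 10 + 6 + 11 + 4 + 4 + 12 + 5 + 11 = 63.
Total exposure: 8 weeks.
By Gamma–Poisson conjugacy, the posterior is Gamma(α + Σx, β + Σt) = Gamma(9 + 63, 16 + 8) = Gamma(72, 24).
Posterior mean = α'/β' = 72/24 = 3.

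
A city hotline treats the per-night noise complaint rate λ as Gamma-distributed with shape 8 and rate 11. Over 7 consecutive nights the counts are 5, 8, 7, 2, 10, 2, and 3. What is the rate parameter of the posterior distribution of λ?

18

Total count: 5 + 8 + 7 + 2 + 10 + 2 + 3 = 37.
Total exposure: 7 nights.
Posterior: α' = 8 + 37 = 45, β' = 11 + 7 = 18.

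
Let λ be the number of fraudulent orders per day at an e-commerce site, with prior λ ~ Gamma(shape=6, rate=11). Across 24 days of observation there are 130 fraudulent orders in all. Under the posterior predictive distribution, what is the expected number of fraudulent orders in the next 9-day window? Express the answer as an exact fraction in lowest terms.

Total count 130 over total exposure 24 days.
By Gamma–Poisson conjugacy, the posterior is Gamma(α + Σx, β + Σt) = Gamma(6 + 130, 11 + 24) = Gamma(136, 35).
Predictive mean over a 9-day window = T·E[λ|data] = 9·136/35 = 1224/35.

1224/35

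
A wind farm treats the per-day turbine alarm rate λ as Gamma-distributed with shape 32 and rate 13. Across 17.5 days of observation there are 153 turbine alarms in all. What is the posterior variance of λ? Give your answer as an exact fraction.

Total count 153 over total exposure 17.5 days.
Posterior: α' = 32 + 153 = 185, β' = 13 + 17.5 = 61/2.
Posterior variance = α'/β'² = 185/(3721/4) = 740/3721.

740/3721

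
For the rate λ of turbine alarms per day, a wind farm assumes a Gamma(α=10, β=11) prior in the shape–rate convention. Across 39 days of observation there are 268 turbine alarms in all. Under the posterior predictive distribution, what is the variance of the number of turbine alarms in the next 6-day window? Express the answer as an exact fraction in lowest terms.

Total count 268 over total exposure 39 days.
Posterior: α' = 10 + 268 = 278, β' = 11 + 39 = 50.
The posterior predictive for a window of length T is Negative Binomial with variance T·α'·(β'+T)/β'² = 6·278·56/2500 = 23352/625.

23352/625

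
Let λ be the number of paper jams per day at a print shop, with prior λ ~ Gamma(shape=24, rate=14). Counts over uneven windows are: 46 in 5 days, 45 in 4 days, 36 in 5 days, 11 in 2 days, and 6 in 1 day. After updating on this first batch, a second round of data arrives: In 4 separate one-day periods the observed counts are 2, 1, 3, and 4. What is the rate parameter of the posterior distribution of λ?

Total count: 46 + 45 + 36 + 11 + 6 = 144.
Total exposure: 5 + 4 + 5 + 2 + 1 = 17 days.
After the first batch: Gamma(24 + 144, 14 + 17) = Gamma(168, 31).
Total count: 2 + 1 + 3 + 4 = 10.
Total exposure: 4 days.
After the second batch: Gamma(168 + 10, 31 + 4) = Gamma(178, 35).

35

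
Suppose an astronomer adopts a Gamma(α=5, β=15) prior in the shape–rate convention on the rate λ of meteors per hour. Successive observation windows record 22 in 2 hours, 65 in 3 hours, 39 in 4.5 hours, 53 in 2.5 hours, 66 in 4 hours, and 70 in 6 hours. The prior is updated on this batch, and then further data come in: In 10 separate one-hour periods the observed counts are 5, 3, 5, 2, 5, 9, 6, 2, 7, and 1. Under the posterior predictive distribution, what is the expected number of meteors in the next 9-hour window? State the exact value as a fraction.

3285/47

Total count: 22 + 65 + 39 + 53 + 66 + 70 = 315.
Total exposure: 2 + 3 + 4.5 + 2.5 + 4 + 6 = 22 hours.
After the first batch: Gamma(5 + 315, 15 + 22) = Gamma(320, 37).
Total count: 5 + 3 + 5 + 2 + 5 + 9 + 6 + 2 + 7 + 1 = 45.
Total exposure: 10 hours.
After the second batch: Gamma(320 + 45, 37 + 10) = Gamma(365, 47).
Predictive mean over a 9-hour window = T·E[λ|data] = 9·365/47 = 3285/47.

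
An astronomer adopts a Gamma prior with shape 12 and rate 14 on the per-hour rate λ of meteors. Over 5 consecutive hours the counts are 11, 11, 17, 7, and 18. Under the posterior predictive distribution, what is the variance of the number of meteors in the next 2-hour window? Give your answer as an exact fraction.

168/19

Total count: 11 + 11 + 17 + 7 + 18 = 64.
Total exposure: 5 hours.
Conjugate update: add total count to the shape and total exposure to the rate, giving Gamma(76, 19).
The posterior predictive for a window of length T is Negative Binomial with variance T·α'·(β'+T)/β'² = 2·76·21/361 = 168/19.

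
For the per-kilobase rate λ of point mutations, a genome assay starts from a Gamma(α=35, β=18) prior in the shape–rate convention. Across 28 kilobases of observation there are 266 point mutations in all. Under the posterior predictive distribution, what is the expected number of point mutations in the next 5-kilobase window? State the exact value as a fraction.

1505/46

Total count 266 over total exposure 28 kilobases.
By Gamma–Poisson conjugacy, the posterior is Gamma(α + Σx, β + Σt) = Gamma(35 + 266, 18 + 28) = Gamma(301, 46).
Predictive mean over a 5-kilobase window = T·E[λ|data] = 5·301/46 = 1505/46.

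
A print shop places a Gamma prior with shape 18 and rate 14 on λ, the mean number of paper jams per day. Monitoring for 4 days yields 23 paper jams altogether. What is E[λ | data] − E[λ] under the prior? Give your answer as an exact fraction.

125/126

Total count 23 over total exposure 4 days.
Gamma(α, β) with Poisson data over total exposure Σt gives posterior Gamma(α+Σx, β+Σt) = Gamma(41, 18).
Posterior mean = 41/18 = 41/18; prior mean = 18/14 = 9/7. Difference = 41/18 − 9/7 = 125/126.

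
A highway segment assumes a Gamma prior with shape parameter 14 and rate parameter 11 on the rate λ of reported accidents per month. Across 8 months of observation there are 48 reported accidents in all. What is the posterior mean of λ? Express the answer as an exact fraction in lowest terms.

Total count 48 over total exposure 8 months.
The Gamma prior is conjugate for the Poisson rate, so λ | data ~ Gamma(14+48, 11+8) = Gamma(62, 19).
Posterior mean = α'/β' = 62/19.

62/19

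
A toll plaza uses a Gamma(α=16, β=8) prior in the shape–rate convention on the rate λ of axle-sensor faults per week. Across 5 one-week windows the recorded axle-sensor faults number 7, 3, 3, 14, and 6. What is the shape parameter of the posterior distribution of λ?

Total count: 7 + 3 + 3 + 14 + 6 = 33.
Total exposure: 5 weeks.
By Gamma–Poisson conjugacy, the posterior is Gamma(α + Σx, β + Σt) = Gamma(16 + 33, 8 + 5) = Gamma(49, 13).

49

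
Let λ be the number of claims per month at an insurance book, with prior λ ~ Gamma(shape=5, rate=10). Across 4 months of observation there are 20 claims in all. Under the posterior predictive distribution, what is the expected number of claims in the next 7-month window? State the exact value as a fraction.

25/2

Total count 20 over total exposure 4 months.
The Gamma prior is conjugate for the Poisson rate, so λ | data ~ Gamma(5+20, 10+4) = Gamma(25, 14).
Predictive mean over a 7-month window = T·E[λ|data] = 7·25/14 = 25/2.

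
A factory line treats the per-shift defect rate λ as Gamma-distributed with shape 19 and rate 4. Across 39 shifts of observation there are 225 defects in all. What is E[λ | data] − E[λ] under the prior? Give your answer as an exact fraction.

159/172

Total count 225 over total exposure 39 shifts.
Conjugate update: add total count to the shape and total exposure to the rate, giving Gamma(244, 43).
Posterior mean = 244/43 = 244/43; prior mean = 19/4 = 19/4. Difference = 244/43 − 19/4 = 159/172.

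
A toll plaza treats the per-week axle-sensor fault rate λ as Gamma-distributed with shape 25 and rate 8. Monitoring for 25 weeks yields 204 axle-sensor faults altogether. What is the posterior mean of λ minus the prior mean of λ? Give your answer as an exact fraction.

Total count 204 over total exposure 25 weeks.
Conjugate update: add total count to the shape and total exposure to the rate, giving Gamma(229, 33).
Posterior mean = 229/33 = 229/33; prior mean = 25/8 = 25/8. Difference = 229/33 − 25/8 = 1007/264.

1007/264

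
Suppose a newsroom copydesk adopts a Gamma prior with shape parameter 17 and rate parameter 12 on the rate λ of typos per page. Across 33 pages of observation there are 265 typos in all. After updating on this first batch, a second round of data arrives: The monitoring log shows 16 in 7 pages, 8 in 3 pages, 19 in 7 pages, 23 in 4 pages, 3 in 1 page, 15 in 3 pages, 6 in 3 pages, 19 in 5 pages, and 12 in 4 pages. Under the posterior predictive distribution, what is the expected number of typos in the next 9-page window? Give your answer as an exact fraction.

Total count 265 over total exposure 33 pages.
After the first batch: Gamma(17 + 265, 12 + 33) = Gamma(282, 45).
Total count: 16 + 8 + 19 + 23 + 3 + 15 + 6 + 19 + 12 = 121.
Total exposure: 7 + 3 + 7 + 4 + 1 + 3 + 3 + 5 + 4 = 37 pages.
After the second batch: Gamma(282 + 121, 45 + 37) = Gamma(403, 82).
Predictive mean over a 9-page window = T·E[λ|data] = 9·403/82 = 3627/82.

3627/82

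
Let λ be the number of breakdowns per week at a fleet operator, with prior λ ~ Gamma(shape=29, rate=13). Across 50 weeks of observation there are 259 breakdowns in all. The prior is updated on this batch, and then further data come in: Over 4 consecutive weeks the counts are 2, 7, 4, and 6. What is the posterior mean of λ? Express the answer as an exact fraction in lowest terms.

307/67

Total count 259 over total exposure 50 weeks.
After the first batch: Gamma(29 + 259, 13 + 50) = Gamma(288, 63).
Total count: 2 + 7 + 4 + 6 = 19.
Total exposure: 4 weeks.
After the second batch: Gamma(288 + 19, 63 + 4) = Gamma(307, 67).
Posterior mean = α'/β' = 307/67.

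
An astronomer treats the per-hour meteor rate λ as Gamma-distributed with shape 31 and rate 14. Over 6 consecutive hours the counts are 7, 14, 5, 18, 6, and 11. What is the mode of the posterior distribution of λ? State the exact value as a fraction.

91/20

Total count: 7 + 14 + 5 + 18 + 6 + 11 = 61.
Total exposure: 6 hours.
By Gamma–Poisson conjugacy, the posterior is Gamma(α + Σx, β + Σt) = Gamma(31 + 61, 14 + 6) = Gamma(92, 20).
Posterior mode = (α'−1)/β' = 91/20.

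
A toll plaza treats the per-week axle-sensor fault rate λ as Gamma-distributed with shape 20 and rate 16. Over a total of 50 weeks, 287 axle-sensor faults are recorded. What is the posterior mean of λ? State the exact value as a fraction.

307/66

Total count 287 over total exposure 50 weeks.
Conjugate update: add total count to the shape and total exposure to the rate, giving Gamma(307, 66).
Posterior mean = α'/β' = 307/66.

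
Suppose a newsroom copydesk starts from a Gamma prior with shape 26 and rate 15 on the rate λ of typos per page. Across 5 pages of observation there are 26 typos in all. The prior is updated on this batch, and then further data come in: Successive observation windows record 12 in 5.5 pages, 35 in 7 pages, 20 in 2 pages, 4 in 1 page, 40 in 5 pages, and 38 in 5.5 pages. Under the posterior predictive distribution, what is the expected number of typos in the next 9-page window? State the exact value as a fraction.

Total count 26 over total exposure 5 pages.
After the first batch: Gamma(26 + 26, 15 + 5) = Gamma(52, 20).
Total count: 12 + 35 + 20 + 4 + 40 + 38 = 149.
Total exposure: 5.5 + 7 + 2 + 1 + 5 + 5.5 = 26 pages.
After the second batch: Gamma(52 + 149, 20 + 26) = Gamma(201, 46).
Predictive mean over a 9-page window = T·E[λ|data] = 9·201/46 = 1809/46.

1809/46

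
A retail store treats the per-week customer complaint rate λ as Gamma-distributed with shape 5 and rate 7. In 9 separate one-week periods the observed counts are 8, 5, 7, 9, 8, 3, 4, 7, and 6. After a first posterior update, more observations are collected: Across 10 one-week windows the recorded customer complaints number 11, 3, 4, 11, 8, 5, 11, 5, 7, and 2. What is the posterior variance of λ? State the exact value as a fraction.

Total count: 8 + 5 + 7 + 9 + 8 + 3 + 4 + 7 + 6 = 57.
Total exposure: 9 weeks.
After the first batch: Gamma(5 + 57, 7 + 9) = Gamma(62, 16).
Total count: 11 + 3 + 4 + 11 + 8 + 5 + 11 + 5 + 7 + 2 = 67.
Total exposure: 10 weeks.
After the second batch: Gamma(62 + 67, 16 + 10) = Gamma(129, 26).
Posterior variance = α'/β'² = 129/676.

129/676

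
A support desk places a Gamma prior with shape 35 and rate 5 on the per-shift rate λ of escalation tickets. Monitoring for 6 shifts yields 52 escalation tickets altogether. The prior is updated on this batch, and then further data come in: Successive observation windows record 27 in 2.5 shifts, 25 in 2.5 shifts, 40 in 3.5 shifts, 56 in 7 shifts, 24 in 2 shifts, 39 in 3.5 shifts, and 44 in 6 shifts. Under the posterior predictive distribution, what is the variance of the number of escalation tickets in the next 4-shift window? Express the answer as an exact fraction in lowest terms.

756/19

Total count 52 over total exposure 6 shifts.
After the first batch: Gamma(35 + 52, 5 + 6) = Gamma(87, 11).
Total count: 27 + 25 + 40 + 56 + 24 + 39 + 44 = 255.
Total exposure: 2.5 + 2.5 + 3.5 + 7 + 2 + 3.5 + 6 = 27 shifts.
After the second batch: Gamma(87 + 255, 11 + 27) = Gamma(342, 38).
The posterior predictive for a window of length T is Negative Binomial with variance T·α'·(β'+T)/β'² = 4·342·42/1444 = 756/19.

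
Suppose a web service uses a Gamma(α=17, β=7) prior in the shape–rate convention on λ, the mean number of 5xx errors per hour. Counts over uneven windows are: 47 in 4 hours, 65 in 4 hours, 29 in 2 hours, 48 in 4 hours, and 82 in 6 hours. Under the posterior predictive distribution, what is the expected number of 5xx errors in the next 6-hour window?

Total count: 47 + 65 + 29 + 48 + 82 = 271.
Total exposure: 4 + 4 + 2 + 4 + 6 = 20 hours.
Posterior: α' = 17 + 271 = 288, β' = 7 + 20 = 27.
Predictive mean over a 6-hour window = T·E[λ|data] = 6·288/27 = 64.

64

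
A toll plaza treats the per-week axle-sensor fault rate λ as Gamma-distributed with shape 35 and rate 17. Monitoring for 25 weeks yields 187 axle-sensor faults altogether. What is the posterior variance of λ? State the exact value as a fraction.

Total count 187 over total exposure 25 weeks.
Conjugate update: add total count to the shape and total exposure to the rate, giving Gamma(222, 42).
Posterior variance = α'/β'² = 222/1764 = 37/294.

37/294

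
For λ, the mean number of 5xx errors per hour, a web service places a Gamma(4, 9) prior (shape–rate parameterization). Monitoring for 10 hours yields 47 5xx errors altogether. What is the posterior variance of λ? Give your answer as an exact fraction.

51/361

Total count 47 over total exposure 10 hours.
Conjugate update: add total count to the shape and total exposure to the rate, giving Gamma(51, 19).
Posterior variance = α'/β'² = 51/361.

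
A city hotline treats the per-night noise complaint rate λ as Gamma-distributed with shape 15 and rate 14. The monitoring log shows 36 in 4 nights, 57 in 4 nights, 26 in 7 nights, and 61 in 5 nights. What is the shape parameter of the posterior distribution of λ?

195

Total count: 36 + 57 + 26 + 61 = 180.
Total exposure: 4 + 4 + 7 + 5 = 20 nights.
Posterior: α' = 15 + 180 = 195, β' = 14 + 20 = 34.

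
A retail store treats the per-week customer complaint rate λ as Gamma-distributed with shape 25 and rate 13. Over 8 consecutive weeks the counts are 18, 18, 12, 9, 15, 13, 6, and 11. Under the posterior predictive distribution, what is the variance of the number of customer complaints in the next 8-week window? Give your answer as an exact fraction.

Total count: 18 + 18 + 12 + 9 + 15 + 13 + 6 + 11 = 102.
Total exposure: 8 weeks.
The Gamma prior is conjugate for the Poisson rate, so λ | data ~ Gamma(25+102, 13+8) = Gamma(127, 21).
The posterior predictive for a window of length T is Negative Binomial with variance T·α'·(β'+T)/β'² = 8·127·29/441 = 29464/441.

29464/441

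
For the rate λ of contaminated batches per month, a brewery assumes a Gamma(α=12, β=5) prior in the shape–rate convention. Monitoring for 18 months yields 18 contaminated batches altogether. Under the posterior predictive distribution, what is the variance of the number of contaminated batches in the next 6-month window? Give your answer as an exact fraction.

Total count 18 over total exposure 18 months.
Gamma(α, β) with Poisson data over total exposure Σt gives posterior Gamma(α+Σx, β+Σt) = Gamma(30, 23).
The posterior predictive for a window of length T is Negative Binomial with variance T·α'·(β'+T)/β'² = 6·30·29/529 = 5220/529.

5220/529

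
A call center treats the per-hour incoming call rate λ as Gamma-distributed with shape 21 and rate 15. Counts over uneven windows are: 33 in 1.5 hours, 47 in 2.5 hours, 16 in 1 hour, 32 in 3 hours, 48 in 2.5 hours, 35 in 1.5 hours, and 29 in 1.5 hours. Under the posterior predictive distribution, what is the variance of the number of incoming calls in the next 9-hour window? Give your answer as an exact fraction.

Total count: 33 + 47 + 16 + 32 + 48 + 35 + 29 = 240.
Total exposure: 1.5 + 2.5 + 1 + 3 + 2.5 + 1.5 + 1.5 = 13.5 hours.
By Gamma–Poisson conjugacy, the posterior is Gamma(α + Σx, β + Σt) = Gamma(21 + 240, 15 + 13.5) = Gamma(261, 57/2).
The posterior predictive for a window of length T is Negative Binomial with variance T·α'·(β'+T)/β'² = 9·261·(75/2)/(3249/4) = 39150/361.

39150/361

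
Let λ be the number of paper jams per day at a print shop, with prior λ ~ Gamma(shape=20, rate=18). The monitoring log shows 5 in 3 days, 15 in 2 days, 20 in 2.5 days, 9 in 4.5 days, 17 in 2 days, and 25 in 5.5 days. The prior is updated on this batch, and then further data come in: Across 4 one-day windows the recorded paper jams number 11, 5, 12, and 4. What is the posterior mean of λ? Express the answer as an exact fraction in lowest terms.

286/83

Total count: 5 + 15 + 20 + 9 + 17 + 25 = 91.
Total exposure: 3 + 2 + 2.5 + 4.5 + 2 + 5.5 = 19.5 days.
After the first batch: Gamma(20 + 91, 18 + 19.5) = Gamma(111, 75/2).
Total count: 11 + 5 + 12 + 4 = 32.
Total exposure: 4 days.
After the second batch: Gamma(111 + 32, 75/2 + 4) = Gamma(143, 83/2).
Posterior mean = α'/β' = 143/(83/2) = 286/83.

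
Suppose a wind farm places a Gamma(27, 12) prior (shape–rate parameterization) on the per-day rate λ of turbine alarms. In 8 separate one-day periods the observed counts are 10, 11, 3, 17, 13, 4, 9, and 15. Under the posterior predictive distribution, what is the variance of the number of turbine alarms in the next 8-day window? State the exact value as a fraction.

1526/25

Total count: 10 + 11 + 3 + 17 + 13 + 4 + 9 + 15 = 82.
Total exposure: 8 days.
By Gamma–Poisson conjugacy, the posterior is Gamma(α + Σx, β + Σt) = Gamma(27 + 82, 12 + 8) = Gamma(109, 20).
The posterior predictive for a window of length T is Negative Binomial with variance T·α'·(β'+T)/β'² = 8·109·28/400 = 1526/25.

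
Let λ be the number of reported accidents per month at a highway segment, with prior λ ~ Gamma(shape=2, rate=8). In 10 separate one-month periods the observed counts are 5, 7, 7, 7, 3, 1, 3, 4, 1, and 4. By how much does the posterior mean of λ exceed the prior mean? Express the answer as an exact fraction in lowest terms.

79/36

Total count: 5 + 7 + 7 + 7 + 3 + 1 + 3 + 4 + 1 + 4 = 42.
Total exposure: 10 months.
The Gamma prior is conjugate for the Poisson rate, so λ | data ~ Gamma(2+42, 8+10) = Gamma(44, 18).
Posterior mean = 44/18 = 22/9; prior mean = 2/8 = 1/4. Difference = 22/9 − 1/4 = 79/36.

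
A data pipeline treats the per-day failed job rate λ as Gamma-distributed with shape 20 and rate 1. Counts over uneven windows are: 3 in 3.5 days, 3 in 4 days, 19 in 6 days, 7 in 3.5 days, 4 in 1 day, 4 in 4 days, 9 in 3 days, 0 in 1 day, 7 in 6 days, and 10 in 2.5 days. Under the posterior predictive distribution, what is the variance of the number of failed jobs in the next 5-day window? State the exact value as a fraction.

Total count: 3 + 3 + 19 + 7 + 4 + 4 + 9 + 0 + 7 + 10 = 66.
Total exposure: 3.5 + 4 + 6 + 3.5 + 1 + 4 + 3 + 1 + 6 + 2.5 = 34.5 days.
By Gamma–Poisson conjugacy, the posterior is Gamma(α + Σx, β + Σt) = Gamma(20 + 66, 1 + 34.5) = Gamma(86, 71/2).
The posterior predictive for a window of length T is Negative Binomial with variance T·α'·(β'+T)/β'² = 5·86·(81/2)/(5041/4) = 69660/5041.

69660/5041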